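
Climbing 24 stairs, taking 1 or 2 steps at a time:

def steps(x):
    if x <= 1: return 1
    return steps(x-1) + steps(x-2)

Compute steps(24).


Building up from base cases:
steps(0) = 1
steps(1) = 1
steps(2) = steps(1) + steps(0) = 1 + 1 = 2
steps(3) = steps(2) + steps(1) = 2 + 1 = 3
steps(4) = steps(3) + steps(2) = 3 + 2 = 5
steps(5) = steps(4) + steps(3) = 5 + 3 = 8
steps(6) = steps(5) + steps(4) = 8 + 5 = 13
steps(7) = steps(6) + steps(5) = 13 + 8 = 21
steps(8) = steps(7) + steps(6) = 21 + 13 = 34
steps(9) = steps(8) + steps(7) = 34 + 21 = 55
steps(10) = steps(9) + steps(8) = 55 + 34 = 89
steps(11) = steps(10) + steps(9) = 89 + 55 = 144
steps(12) = steps(11) + steps(10) = 144 + 89 = 233
steps(13) = steps(12) + steps(11) = 233 + 144 = 377
steps(14) = steps(13) + steps(12) = 377 + 233 = 610
steps(15) = steps(14) + steps(13) = 610 + 377 = 987
steps(16) = steps(15) + steps(14) = 987 + 610 = 1597
steps(17) = steps(16) + steps(15) = 1597 + 987 = 2584
steps(18) = steps(17) + steps(16) = 2584 + 1597 = 4181
steps(19) = steps(18) + steps(17) = 4181 + 2584 = 6765
steps(20) = steps(19) + steps(18) = 6765 + 4181 = 10946
steps(21) = steps(20) + steps(19) = 10946 + 6765 = 17711
steps(22) = steps(21) + steps(20) = 17711 + 10946 = 28657
steps(23) = steps(22) + steps(21) = 28657 + 17711 = 46368
steps(24) = steps(23) + steps(22) = 46368 + 28657 = 75025

75025


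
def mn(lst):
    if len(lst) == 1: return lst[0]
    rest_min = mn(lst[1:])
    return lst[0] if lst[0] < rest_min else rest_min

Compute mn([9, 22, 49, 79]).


mn([9, 22, 49, 79]): compare 9 with mn([22, 49, 79])
mn([22, 49, 79]): compare 22 with mn([49, 79])
mn([49, 79]): compare 49 with mn([79])
mn([79]) = 79  (base case)
Compare 49 with 79 -> 49
Compare 22 with 49 -> 22
Compare 9 with 22 -> 9

9


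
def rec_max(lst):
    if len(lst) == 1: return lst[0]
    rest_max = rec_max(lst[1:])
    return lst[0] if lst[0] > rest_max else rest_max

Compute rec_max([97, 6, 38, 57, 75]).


rec_max([97, 6, 38, 57, 75]): compare 97 with rec_max([6, 38, 57, 75])
rec_max([6, 38, 57, 75]): compare 6 with rec_max([38, 57, 75])
rec_max([38, 57, 75]): compare 38 with rec_max([57, 75])
rec_max([57, 75]): compare 57 with rec_max([75])
rec_max([75]) = 75  (base case)
Compare 57 with 75 -> 75
Compare 38 with 75 -> 75
Compare 6 with 75 -> 75
Compare 97 with 75 -> 97

97


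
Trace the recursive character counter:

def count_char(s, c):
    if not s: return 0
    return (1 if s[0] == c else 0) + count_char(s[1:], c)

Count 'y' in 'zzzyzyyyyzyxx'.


s[0]='z' != 'y' -> 0
s[0]='z' != 'y' -> 0
s[0]='z' != 'y' -> 0
s[0]='y' == 'y' -> 1
s[0]='z' != 'y' -> 0
s[0]='y' == 'y' -> 1
s[0]='y' == 'y' -> 1
s[0]='y' == 'y' -> 1
s[0]='y' == 'y' -> 1
s[0]='z' != 'y' -> 0
s[0]='y' == 'y' -> 1
s[0]='x' != 'y' -> 0
s[0]='x' != 'y' -> 0
Sum: 0 + 0 + 0 + 1 + 0 + 1 + 1 + 1 + 1 + 0 + 1 + 0 + 0 = 6

6


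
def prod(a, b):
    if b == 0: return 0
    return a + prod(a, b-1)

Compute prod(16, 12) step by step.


prod(16, 12) = 16 + prod(16, 11)
prod(16, 11) = 16 + prod(16, 10)
prod(16, 10) = 16 + prod(16, 9)
prod(16, 9) = 16 + prod(16, 8)
prod(16, 8) = 16 + prod(16, 7)
prod(16, 7) = 16 + prod(16, 6)
prod(16, 6) = 16 + prod(16, 5)
prod(16, 5) = 16 + prod(16, 4)
prod(16, 4) = 16 + prod(16, 3)
prod(16, 3) = 16 + prod(16, 2)
prod(16, 2) = 16 + prod(16, 1)
prod(16, 1) = 16 + prod(16, 0)
prod(16, 0) = 0  (base case)
Total: 16 + 16 + 16 + 16 + 16 + 16 + 16 + 16 + 16 + 16 + 16 + 16 + 0 = 192

192


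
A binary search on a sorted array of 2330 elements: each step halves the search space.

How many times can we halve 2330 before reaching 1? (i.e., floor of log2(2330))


2330 / 2 = 1165
1165 / 2 = 582
582 / 2 = 291
291 / 2 = 145
145 / 2 = 72
72 / 2 = 36
36 / 2 = 18
18 / 2 = 9
9 / 2 = 4
4 / 2 = 2
2 / 2 = 1
Reached 1 after 11 halvings

11


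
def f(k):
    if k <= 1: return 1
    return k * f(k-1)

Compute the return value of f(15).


f(15)
= 15 * f(14)
= 15 * 14 * f(13)
= 15 * 14 * 13 * f(12)
= 15 * 14 * 13 * 12 * f(11)
= 15 * 14 * 13 * 12 * 11 * f(10)
= 15 * 14 * 13 * 12 * 11 * 10 * f(9)
= 15 * 14 * 13 * 12 * 11 * 10 * 9 * f(8)
= 15 * 14 * 13 * 12 * 11 * 10 * 9 * 8 * f(7)
= 15 * 14 * 13 * 12 * 11 * 10 * 9 * 8 * 7 * f(6)
= 15 * 14 * 13 * 12 * 11 * 10 * 9 * 8 * 7 * 6 * f(5)
= 15 * 14 * 13 * 12 * 11 * 10 * 9 * 8 * 7 * 6 * 5 * f(4)
= 15 * 14 * 13 * 12 * 11 * 10 * 9 * 8 * 7 * 6 * 5 * 4 * f(3)
= 15 * 14 * 13 * 12 * 11 * 10 * 9 * 8 * 7 * 6 * 5 * 4 * 3 * f(2)
= 15 * 14 * 13 * 12 * 11 * 10 * 9 * 8 * 7 * 6 * 5 * 4 * 3 * 2 * f(1)
= 15 * 14 * 13 * 12 * 11 * 10 * 9 * 8 * 7 * 6 * 5 * 4 * 3 * 2 * 1
= 1307674368000

1307674368000


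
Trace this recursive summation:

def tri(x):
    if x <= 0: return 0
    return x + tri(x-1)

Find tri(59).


tri(59)
= 59 + 58 + 57 + 56 + 55 + 54 + 53 + 52 + 51 + 50 + 49 + 48 + 47 + 46 + 45 + 44 + 43 + 42 + 41 + 40 + 39 + 38 + 37 + 36 + 35 + 34 + 33 + 32 + 31 + 30 + 29 + 28 + 27 + 26 + 25 + 24 + 23 + 22 + 21 + 20 + 19 + 18 + 17 + 16 + 15 + 14 + 13 + 12 + 11 + 10 + 9 + 8 + 7 + 6 + 5 + 4 + 3 + 2 + 1 + tri(0)
= 59 + 58 + 57 + 56 + 55 + 54 + 53 + 52 + 51 + 50 + 49 + 48 + 47 + 46 + 45 + 44 + 43 + 42 + 41 + 40 + 39 + 38 + 37 + 36 + 35 + 34 + 33 + 32 + 31 + 30 + 29 + 28 + 27 + 26 + 25 + 24 + 23 + 22 + 21 + 20 + 19 + 18 + 17 + 16 + 15 + 14 + 13 + 12 + 11 + 10 + 9 + 8 + 7 + 6 + 5 + 4 + 3 + 2 + 1 + 0
= 1770

1770


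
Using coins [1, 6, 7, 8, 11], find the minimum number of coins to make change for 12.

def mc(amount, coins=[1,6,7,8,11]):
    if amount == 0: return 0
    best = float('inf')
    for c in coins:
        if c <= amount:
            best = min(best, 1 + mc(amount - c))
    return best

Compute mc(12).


Building up with DP:
mc(0) = 0
mc(1) = min(1+mc(0)=1+0=1) = 1
mc(2) = min(1+mc(1)=1+1=2) = 2
mc(3) = min(1+mc(2)=1+2=3) = 3
mc(4) = min(1+mc(3)=1+3=4) = 4
mc(5) = min(1+mc(4)=1+4=5) = 5
mc(6) = min(1+mc(5)=1+5=6, 1+mc(0)=1+0=1) = 1
mc(7) = min(1+mc(6)=1+1=2, 1+mc(1)=1+1=2, 1+mc(0)=1+0=1) = 1
mc(8) = min(1+mc(7)=1+1=2, 1+mc(2)=1+2=3, 1+mc(1)=1+1=2, 1+mc(0)=1+0=1) = 1
mc(9) = min(1+mc(8)=1+1=2, 1+mc(3)=1+3=4, 1+mc(2)=1+2=3, 1+mc(1)=1+1=2) = 2
mc(10) = min(1+mc(9)=1+2=3, 1+mc(4)=1+4=5, 1+mc(3)=1+3=4, 1+mc(2)=1+2=3) = 3
mc(11) = min(1+mc(10)=1+3=4, 1+mc(5)=1+5=6, 1+mc(4)=1+4=5, 1+mc(3)=1+3=4, 1+mc(0)=1+0=1) = 1
mc(12) = min(1+mc(11)=1+1=2, 1+mc(6)=1+1=2, 1+mc(5)=1+5=6, 1+mc(4)=1+4=5, 1+mc(1)=1+1=2) = 2

2


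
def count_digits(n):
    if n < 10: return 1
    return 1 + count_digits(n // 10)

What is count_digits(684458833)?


count_digits(684458833) = 1 + count_digits(68445883)
count_digits(68445883) = 1 + count_digits(6844588)
count_digits(6844588) = 1 + count_digits(684458)
count_digits(684458) = 1 + count_digits(68445)
count_digits(68445) = 1 + count_digits(6844)
count_digits(6844) = 1 + count_digits(684)
count_digits(684) = 1 + count_digits(68)
count_digits(68) = 1 + count_digits(6)
count_digits(6) = 1  (base case: 6 < 10)
Unwinding: 1 + 1 + 1 + 1 + 1 + 1 + 1 + 1 + 1 = 9

9


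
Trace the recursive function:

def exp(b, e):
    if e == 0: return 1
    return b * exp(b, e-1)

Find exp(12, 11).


exp(12, 11)
= 12 * exp(12, 10)
= 12 * 12 * exp(12, 9)
= 12 * 12 * 12 * exp(12, 8)
= 12 * 12 * 12 * 12 * exp(12, 7)
= 12 * 12 * 12 * 12 * 12 * exp(12, 6)
= 12 * 12 * 12 * 12 * 12 * 12 * exp(12, 5)
= 12 * 12 * 12 * 12 * 12 * 12 * 12 * exp(12, 4)
= 12 * 12 * 12 * 12 * 12 * 12 * 12 * 12 * exp(12, 3)
= 12 * 12 * 12 * 12 * 12 * 12 * 12 * 12 * 12 * exp(12, 2)
= 12 * 12 * 12 * 12 * 12 * 12 * 12 * 12 * 12 * 12 * exp(12, 1)
= 12 * 12 * 12 * 12 * 12 * 12 * 12 * 12 * 12 * 12 * 12 * exp(12, 0)
= 12 * 12 * 12 * 12 * 12 * 12 * 12 * 12 * 12 * 12 * 12 * 1
= 743008370688

743008370688


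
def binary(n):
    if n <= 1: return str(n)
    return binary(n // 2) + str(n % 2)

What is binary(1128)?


binary(1128) = binary(564) + '0'
binary(564) = binary(282) + '0'
binary(282) = binary(141) + '0'
binary(141) = binary(70) + '1'
binary(70) = binary(35) + '0'
binary(35) = binary(17) + '1'
binary(17) = binary(8) + '1'
binary(8) = binary(4) + '0'
binary(4) = binary(2) + '0'
binary(2) = binary(1) + '0'
binary(1) = '1'  (base case)
Concatenating: '1' + '0' + '0' + '0' + '1' + '1' + '0' + '1' + '0' + '0' + '0' = '10001101000'

10001101000


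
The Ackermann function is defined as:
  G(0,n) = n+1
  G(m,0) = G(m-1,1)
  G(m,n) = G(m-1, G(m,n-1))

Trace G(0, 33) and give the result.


G(0, 33) = 34
Result: G(0, 33) = 34

34


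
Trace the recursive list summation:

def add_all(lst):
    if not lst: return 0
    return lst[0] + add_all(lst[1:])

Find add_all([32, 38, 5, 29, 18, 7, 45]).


add_all([32, 38, 5, 29, 18, 7, 45]) = 32 + add_all([38, 5, 29, 18, 7, 45])
add_all([38, 5, 29, 18, 7, 45]) = 38 + add_all([5, 29, 18, 7, 45])
add_all([5, 29, 18, 7, 45]) = 5 + add_all([29, 18, 7, 45])
add_all([29, 18, 7, 45]) = 29 + add_all([18, 7, 45])
add_all([18, 7, 45]) = 18 + add_all([7, 45])
add_all([7, 45]) = 7 + add_all([45])
add_all([45]) = 45 + add_all([])
add_all([]) = 0  (base case)
Total: 32 + 38 + 5 + 29 + 18 + 7 + 45 + 0 = 174

174


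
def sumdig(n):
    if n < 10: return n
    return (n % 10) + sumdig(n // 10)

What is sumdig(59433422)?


sumdig(59433422) = 2 + sumdig(5943342)
sumdig(5943342) = 2 + sumdig(594334)
sumdig(594334) = 4 + sumdig(59433)
sumdig(59433) = 3 + sumdig(5943)
sumdig(5943) = 3 + sumdig(594)
sumdig(594) = 4 + sumdig(59)
sumdig(59) = 9 + sumdig(5)
sumdig(5) = 5  (base case)
Total: 2 + 2 + 4 + 3 + 3 + 4 + 9 + 5 = 32

32


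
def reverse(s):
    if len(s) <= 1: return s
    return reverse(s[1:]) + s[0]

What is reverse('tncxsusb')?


reverse('tncxsusb') = reverse('ncxsusb') + 't'
reverse('ncxsusb') = reverse('cxsusb') + 'n'
reverse('cxsusb') = reverse('xsusb') + 'c'
reverse('xsusb') = reverse('susb') + 'x'
reverse('susb') = reverse('usb') + 's'
reverse('usb') = reverse('sb') + 'u'
reverse('sb') = reverse('b') + 's'
reverse('b') = 'b'  (base case)
Concatenating: 'b' + 's' + 'u' + 's' + 'x' + 'c' + 'n' + 't' = 'bsusxcnt'

bsusxcnt


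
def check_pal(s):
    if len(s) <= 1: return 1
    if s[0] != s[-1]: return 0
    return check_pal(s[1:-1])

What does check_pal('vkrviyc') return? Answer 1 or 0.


check_pal('vkrviyc'): s[0]='v' != s[-1]='c' -> return 0
Result: 0 (not a palindrome)

0


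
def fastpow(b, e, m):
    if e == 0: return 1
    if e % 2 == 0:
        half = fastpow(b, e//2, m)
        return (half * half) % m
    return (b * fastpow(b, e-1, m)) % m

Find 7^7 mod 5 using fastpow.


fastpow(7, 7, 5): e is odd, compute fastpow(7, 6, 5)
  fastpow(7, 6, 5): e is even, compute fastpow(7, 3, 5)
    fastpow(7, 3, 5): e is odd, compute fastpow(7, 2, 5)
      fastpow(7, 2, 5): e is even, compute fastpow(7, 1, 5)
        fastpow(7, 1, 5): e is odd, compute fastpow(7, 0, 5)
          fastpow(7, 0, 5) = 1
        (7 * 1) % 5 = 2
      half=2, (2*2) % 5 = 4
    (7 * 4) % 5 = 3
  half=3, (3*3) % 5 = 4
(7 * 4) % 5 = 3

3


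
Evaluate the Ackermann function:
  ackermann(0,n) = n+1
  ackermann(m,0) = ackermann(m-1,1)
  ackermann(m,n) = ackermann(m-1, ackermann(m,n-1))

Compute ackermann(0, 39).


ackermann(0, 39) = 40
Result: ackermann(0, 39) = 40

40


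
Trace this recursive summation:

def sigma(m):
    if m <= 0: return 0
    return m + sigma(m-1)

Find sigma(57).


sigma(57)
= 57 + 56 + 55 + 54 + 53 + 52 + 51 + 50 + 49 + 48 + 47 + 46 + 45 + 44 + 43 + 42 + 41 + 40 + 39 + 38 + 37 + 36 + 35 + 34 + 33 + 32 + 31 + 30 + 29 + 28 + 27 + 26 + 25 + 24 + 23 + 22 + 21 + 20 + 19 + 18 + 17 + 16 + 15 + 14 + 13 + 12 + 11 + 10 + 9 + 8 + 7 + 6 + 5 + 4 + 3 + 2 + 1 + sigma(0)
= 57 + 56 + 55 + 54 + 53 + 52 + 51 + 50 + 49 + 48 + 47 + 46 + 45 + 44 + 43 + 42 + 41 + 40 + 39 + 38 + 37 + 36 + 35 + 34 + 33 + 32 + 31 + 30 + 29 + 28 + 27 + 26 + 25 + 24 + 23 + 22 + 21 + 20 + 19 + 18 + 17 + 16 + 15 + 14 + 13 + 12 + 11 + 10 + 9 + 8 + 7 + 6 + 5 + 4 + 3 + 2 + 1 + 0
= 1653

1653


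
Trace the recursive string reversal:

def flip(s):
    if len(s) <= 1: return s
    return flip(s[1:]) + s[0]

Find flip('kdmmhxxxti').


flip('kdmmhxxxti') = flip('dmmhxxxti') + 'k'
flip('dmmhxxxti') = flip('mmhxxxti') + 'd'
flip('mmhxxxti') = flip('mhxxxti') + 'm'
flip('mhxxxti') = flip('hxxxti') + 'm'
flip('hxxxti') = flip('xxxti') + 'h'
flip('xxxti') = flip('xxti') + 'x'
flip('xxti') = flip('xti') + 'x'
flip('xti') = flip('ti') + 'x'
flip('ti') = flip('i') + 't'
flip('i') = 'i'  (base case)
Concatenating: 'i' + 't' + 'x' + 'x' + 'x' + 'h' + 'm' + 'm' + 'd' + 'k' = 'itxxxhmmdk'

itxxxhmmdk


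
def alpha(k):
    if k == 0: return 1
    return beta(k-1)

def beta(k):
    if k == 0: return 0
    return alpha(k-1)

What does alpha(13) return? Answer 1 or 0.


alpha(13) = beta(12)
beta(12) = alpha(11)
alpha(11) = beta(10)
beta(10) = alpha(9)
alpha(9) = beta(8)
beta(8) = alpha(7)
alpha(7) = beta(6)
beta(6) = alpha(5)
alpha(5) = beta(4)
beta(4) = alpha(3)
alpha(3) = beta(2)
beta(2) = alpha(1)
alpha(1) = beta(0)
beta(0) = 0  (base case)
Result: 0

0


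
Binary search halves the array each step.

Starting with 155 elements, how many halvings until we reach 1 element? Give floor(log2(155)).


155 / 2 = 77
77 / 2 = 38
38 / 2 = 19
19 / 2 = 9
9 / 2 = 4
4 / 2 = 2
2 / 2 = 1
Reached 1 after 7 halvings

7


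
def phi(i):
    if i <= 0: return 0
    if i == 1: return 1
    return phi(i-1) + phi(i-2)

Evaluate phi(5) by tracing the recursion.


Computing phi(5) bottom-up:
phi(0) = 0
phi(1) = 1
phi(2) = phi(1) + phi(0) = 1 + 0 = 1
phi(3) = phi(2) + phi(1) = 1 + 1 = 2
phi(4) = phi(3) + phi(2) = 2 + 1 = 3
phi(5) = phi(4) + phi(3) = 3 + 2 = 5

5


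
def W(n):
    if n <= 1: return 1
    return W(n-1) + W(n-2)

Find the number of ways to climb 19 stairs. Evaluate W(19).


Building up from base cases:
W(0) = 1
W(1) = 1
W(2) = W(1) + W(0) = 1 + 1 = 2
W(3) = W(2) + W(1) = 2 + 1 = 3
W(4) = W(3) + W(2) = 3 + 2 = 5
W(5) = W(4) + W(3) = 5 + 3 = 8
W(6) = W(5) + W(4) = 8 + 5 = 13
W(7) = W(6) + W(5) = 13 + 8 = 21
W(8) = W(7) + W(6) = 21 + 13 = 34
W(9) = W(8) + W(7) = 34 + 21 = 55
W(10) = W(9) + W(8) = 55 + 34 = 89
W(11) = W(10) + W(9) = 89 + 55 = 144
W(12) = W(11) + W(10) = 144 + 89 = 233
W(13) = W(12) + W(11) = 233 + 144 = 377
W(14) = W(13) + W(12) = 377 + 233 = 610
W(15) = W(14) + W(13) = 610 + 377 = 987
W(16) = W(15) + W(14) = 987 + 610 = 1597
W(17) = W(16) + W(15) = 1597 + 987 = 2584
W(18) = W(17) + W(16) = 2584 + 1597 = 4181
W(19) = W(18) + W(17) = 4181 + 2584 = 6765

6765


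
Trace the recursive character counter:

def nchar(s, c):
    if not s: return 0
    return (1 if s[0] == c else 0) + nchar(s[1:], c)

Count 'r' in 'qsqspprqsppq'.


s[0]='q' != 'r' -> 0
s[0]='s' != 'r' -> 0
s[0]='q' != 'r' -> 0
s[0]='s' != 'r' -> 0
s[0]='p' != 'r' -> 0
s[0]='p' != 'r' -> 0
s[0]='r' == 'r' -> 1
s[0]='q' != 'r' -> 0
s[0]='s' != 'r' -> 0
s[0]='p' != 'r' -> 0
s[0]='p' != 'r' -> 0
s[0]='q' != 'r' -> 0
Sum: 0 + 0 + 0 + 0 + 0 + 0 + 1 + 0 + 0 + 0 + 0 + 0 = 1

1


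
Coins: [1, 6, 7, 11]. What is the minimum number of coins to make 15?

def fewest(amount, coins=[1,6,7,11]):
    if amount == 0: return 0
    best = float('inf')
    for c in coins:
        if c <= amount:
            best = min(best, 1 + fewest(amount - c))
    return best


Building up with DP:
fewest(0) = 0
fewest(1) = min(1+fewest(0)=1+0=1) = 1
fewest(2) = min(1+fewest(1)=1+1=2) = 2
fewest(3) = min(1+fewest(2)=1+2=3) = 3
fewest(4) = min(1+fewest(3)=1+3=4) = 4
fewest(5) = min(1+fewest(4)=1+4=5) = 5
fewest(6) = min(1+fewest(5)=1+5=6, 1+fewest(0)=1+0=1) = 1
fewest(7) = min(1+fewest(6)=1+1=2, 1+fewest(1)=1+1=2, 1+fewest(0)=1+0=1) = 1
fewest(8) = min(1+fewest(7)=1+1=2, 1+fewest(2)=1+2=3, 1+fewest(1)=1+1=2) = 2
fewest(9) = min(1+fewest(8)=1+2=3, 1+fewest(3)=1+3=4, 1+fewest(2)=1+2=3) = 3
fewest(10) = min(1+fewest(9)=1+3=4, 1+fewest(4)=1+4=5, 1+fewest(3)=1+3=4) = 4
fewest(11) = min(1+fewest(10)=1+4=5, 1+fewest(5)=1+5=6, 1+fewest(4)=1+4=5, 1+fewest(0)=1+0=1) = 1
fewest(12) = min(1+fewest(11)=1+1=2, 1+fewest(6)=1+1=2, 1+fewest(5)=1+5=6, 1+fewest(1)=1+1=2) = 2
fewest(13) = min(1+fewest(12)=1+2=3, 1+fewest(7)=1+1=2, 1+fewest(6)=1+1=2, 1+fewest(2)=1+2=3) = 2
fewest(14) = min(1+fewest(13)=1+2=3, 1+fewest(8)=1+2=3, 1+fewest(7)=1+1=2, 1+fewest(3)=1+3=4) = 2
fewest(15) = min(1+fewest(14)=1+2=3, 1+fewest(9)=1+3=4, 1+fewest(8)=1+2=3, 1+fewest(4)=1+4=5) = 3

3


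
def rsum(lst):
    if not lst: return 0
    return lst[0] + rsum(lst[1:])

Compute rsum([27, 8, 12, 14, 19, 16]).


rsum([27, 8, 12, 14, 19, 16]) = 27 + rsum([8, 12, 14, 19, 16])
rsum([8, 12, 14, 19, 16]) = 8 + rsum([12, 14, 19, 16])
rsum([12, 14, 19, 16]) = 12 + rsum([14, 19, 16])
rsum([14, 19, 16]) = 14 + rsum([19, 16])
rsum([19, 16]) = 19 + rsum([16])
rsum([16]) = 16 + rsum([])
rsum([]) = 0  (base case)
Total: 27 + 8 + 12 + 14 + 19 + 16 + 0 = 96

96


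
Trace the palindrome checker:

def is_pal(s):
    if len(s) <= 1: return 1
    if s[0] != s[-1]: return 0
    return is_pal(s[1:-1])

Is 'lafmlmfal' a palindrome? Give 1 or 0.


is_pal('lafmlmfal'): s[0]='l' == s[-1]='l' -> check is_pal('afmlmfa')
is_pal('afmlmfa'): s[0]='a' == s[-1]='a' -> check is_pal('fmlmf')
is_pal('fmlmf'): s[0]='f' == s[-1]='f' -> check is_pal('mlm')
is_pal('mlm'): s[0]='m' == s[-1]='m' -> check is_pal('l')
is_pal('l'): len <= 1 -> return 1  (base case)
Result: 1 (palindrome)

1


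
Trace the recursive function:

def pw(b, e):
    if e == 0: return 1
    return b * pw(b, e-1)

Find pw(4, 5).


pw(4, 5)
= 4 * pw(4, 4)
= 4 * 4 * pw(4, 3)
= 4 * 4 * 4 * pw(4, 2)
= 4 * 4 * 4 * 4 * pw(4, 1)
= 4 * 4 * 4 * 4 * 4 * pw(4, 0)
= 4 * 4 * 4 * 4 * 4 * 1
= 1024

1024


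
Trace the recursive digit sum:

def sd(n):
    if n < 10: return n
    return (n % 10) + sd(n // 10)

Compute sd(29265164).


sd(29265164) = 4 + sd(2926516)
sd(2926516) = 6 + sd(292651)
sd(292651) = 1 + sd(29265)
sd(29265) = 5 + sd(2926)
sd(2926) = 6 + sd(292)
sd(292) = 2 + sd(29)
sd(29) = 9 + sd(2)
sd(2) = 2  (base case)
Total: 4 + 6 + 1 + 5 + 6 + 2 + 9 + 2 = 35

35


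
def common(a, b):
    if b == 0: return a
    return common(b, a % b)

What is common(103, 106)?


common(103, 106) = common(106, 103)
common(106, 103) = common(103, 3)
common(103, 3) = common(3, 1)
common(3, 1) = common(1, 0)
common(1, 0) = 1  (base case)

1


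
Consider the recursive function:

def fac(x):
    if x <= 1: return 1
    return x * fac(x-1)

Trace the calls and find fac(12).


fac(12)
= 12 * fac(11)
= 12 * 11 * fac(10)
= 12 * 11 * 10 * fac(9)
= 12 * 11 * 10 * 9 * fac(8)
= 12 * 11 * 10 * 9 * 8 * fac(7)
= 12 * 11 * 10 * 9 * 8 * 7 * fac(6)
= 12 * 11 * 10 * 9 * 8 * 7 * 6 * fac(5)
= 12 * 11 * 10 * 9 * 8 * 7 * 6 * 5 * fac(4)
= 12 * 11 * 10 * 9 * 8 * 7 * 6 * 5 * 4 * fac(3)
= 12 * 11 * 10 * 9 * 8 * 7 * 6 * 5 * 4 * 3 * fac(2)
= 12 * 11 * 10 * 9 * 8 * 7 * 6 * 5 * 4 * 3 * 2 * fac(1)
= 12 * 11 * 10 * 9 * 8 * 7 * 6 * 5 * 4 * 3 * 2 * 1
= 479001600

479001600


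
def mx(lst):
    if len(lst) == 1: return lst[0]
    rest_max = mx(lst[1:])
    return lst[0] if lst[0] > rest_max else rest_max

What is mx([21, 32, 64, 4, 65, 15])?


mx([21, 32, 64, 4, 65, 15]): compare 21 with mx([32, 64, 4, 65, 15])
mx([32, 64, 4, 65, 15]): compare 32 with mx([64, 4, 65, 15])
mx([64, 4, 65, 15]): compare 64 with mx([4, 65, 15])
mx([4, 65, 15]): compare 4 with mx([65, 15])
mx([65, 15]): compare 65 with mx([15])
mx([15]) = 15  (base case)
Compare 65 with 15 -> 65
Compare 4 with 65 -> 65
Compare 64 with 65 -> 65
Compare 32 with 65 -> 65
Compare 21 with 65 -> 65

65


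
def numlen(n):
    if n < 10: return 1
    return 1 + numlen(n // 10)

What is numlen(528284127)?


numlen(528284127) = 1 + numlen(52828412)
numlen(52828412) = 1 + numlen(5282841)
numlen(5282841) = 1 + numlen(528284)
numlen(528284) = 1 + numlen(52828)
numlen(52828) = 1 + numlen(5282)
numlen(5282) = 1 + numlen(528)
numlen(528) = 1 + numlen(52)
numlen(52) = 1 + numlen(5)
numlen(5) = 1  (base case: 5 < 10)
Unwinding: 1 + 1 + 1 + 1 + 1 + 1 + 1 + 1 + 1 = 9

9


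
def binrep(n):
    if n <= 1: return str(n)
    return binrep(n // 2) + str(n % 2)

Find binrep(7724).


binrep(7724) = binrep(3862) + '0'
binrep(3862) = binrep(1931) + '0'
binrep(1931) = binrep(965) + '1'
binrep(965) = binrep(482) + '1'
binrep(482) = binrep(241) + '0'
binrep(241) = binrep(120) + '1'
binrep(120) = binrep(60) + '0'
binrep(60) = binrep(30) + '0'
binrep(30) = binrep(15) + '0'
binrep(15) = binrep(7) + '1'
binrep(7) = binrep(3) + '1'
binrep(3) = binrep(1) + '1'
binrep(1) = '1'  (base case)
Concatenating: '1' + '1' + '1' + '1' + '0' + '0' + '0' + '1' + '0' + '1' + '1' + '0' + '0' = '1111000101100'

1111000101100


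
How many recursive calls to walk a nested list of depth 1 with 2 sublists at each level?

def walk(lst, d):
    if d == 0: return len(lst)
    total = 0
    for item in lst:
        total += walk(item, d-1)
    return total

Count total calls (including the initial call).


At depth 0 (root): 1 call
At depth 1: each of 1 parents calls walk on 2 children = 2 calls
Total: 1 + 2 = 3

3


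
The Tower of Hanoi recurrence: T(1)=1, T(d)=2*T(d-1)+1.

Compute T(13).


T(13) = 2 * T(12) + 1
T(12) = 2 * T(11) + 1
T(11) = 2 * T(10) + 1
T(10) = 2 * T(9) + 1
T(9) = 2 * T(8) + 1
T(8) = 2 * T(7) + 1
T(7) = 2 * T(6) + 1
T(6) = 2 * T(5) + 1
T(5) = 2 * T(4) + 1
T(4) = 2 * T(3) + 1
T(3) = 2 * T(2) + 1
T(2) = 2 * T(1) + 1
T(1) = 1  (base case)
T(2) = 2 * 1 + 1 = 3
T(3) = 2 * 3 + 1 = 7
T(4) = 2 * 7 + 1 = 15
T(5) = 2 * 15 + 1 = 31
T(6) = 2 * 31 + 1 = 63
T(7) = 2 * 63 + 1 = 127
T(8) = 2 * 127 + 1 = 255
T(9) = 2 * 255 + 1 = 511
T(10) = 2 * 511 + 1 = 1023
T(11) = 2 * 1023 + 1 = 2047
T(12) = 2 * 2047 + 1 = 4095
T(13) = 2 * 4095 + 1 = 8191

8191


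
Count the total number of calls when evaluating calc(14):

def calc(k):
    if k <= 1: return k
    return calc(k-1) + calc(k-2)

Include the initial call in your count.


Let C(n) = total calls for calc(n)
C(0) = 1, C(1) = 1
C(2) = 1 + C(1) + C(0) = 1 + 1 + 1 = 3
C(3) = 1 + C(2) + C(1) = 1 + 3 + 1 = 5
C(4) = 1 + C(3) + C(2) = 1 + 5 + 3 = 9
C(5) = 1 + C(4) + C(3) = 1 + 9 + 5 = 15
C(6) = 1 + C(5) + C(4) = 1 + 15 + 9 = 25
C(7) = 1 + C(6) + C(5) = 1 + 25 + 15 = 41
C(8) = 1 + C(7) + C(6) = 1 + 41 + 25 = 67
C(9) = 1 + C(8) + C(7) = 1 + 67 + 41 = 109
C(10) = 1 + C(9) + C(8) = 1 + 109 + 67 = 177
C(11) = 1 + C(10) + C(9) = 1 + 177 + 109 = 287
C(12) = 1 + C(11) + C(10) = 1 + 287 + 177 = 465
C(13) = 1 + C(12) + C(11) = 1 + 465 + 287 = 753
C(14) = 1 + C(13) + C(12) = 1 + 753 + 465 = 1219

1219


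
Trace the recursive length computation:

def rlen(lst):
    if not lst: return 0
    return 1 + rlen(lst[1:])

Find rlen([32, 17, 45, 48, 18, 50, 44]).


rlen([32, 17, 45, 48, 18, 50, 44]) = 1 + rlen([17, 45, 48, 18, 50, 44])
rlen([17, 45, 48, 18, 50, 44]) = 1 + rlen([45, 48, 18, 50, 44])
rlen([45, 48, 18, 50, 44]) = 1 + rlen([48, 18, 50, 44])
rlen([48, 18, 50, 44]) = 1 + rlen([18, 50, 44])
rlen([18, 50, 44]) = 1 + rlen([50, 44])
rlen([50, 44]) = 1 + rlen([44])
rlen([44]) = 1 + rlen([])
rlen([]) = 0  (base case)
Unwinding: 1 + 1 + 1 + 1 + 1 + 1 + 1 + 0 = 7

7


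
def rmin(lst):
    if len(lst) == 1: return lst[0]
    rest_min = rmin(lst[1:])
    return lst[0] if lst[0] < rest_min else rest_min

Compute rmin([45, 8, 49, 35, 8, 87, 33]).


rmin([45, 8, 49, 35, 8, 87, 33]): compare 45 with rmin([8, 49, 35, 8, 87, 33])
rmin([8, 49, 35, 8, 87, 33]): compare 8 with rmin([49, 35, 8, 87, 33])
rmin([49, 35, 8, 87, 33]): compare 49 with rmin([35, 8, 87, 33])
rmin([35, 8, 87, 33]): compare 35 with rmin([8, 87, 33])
rmin([8, 87, 33]): compare 8 with rmin([87, 33])
rmin([87, 33]): compare 87 with rmin([33])
rmin([33]) = 33  (base case)
Compare 87 with 33 -> 33
Compare 8 with 33 -> 8
Compare 35 with 8 -> 8
Compare 49 with 8 -> 8
Compare 8 with 8 -> 8
Compare 45 with 8 -> 8

8


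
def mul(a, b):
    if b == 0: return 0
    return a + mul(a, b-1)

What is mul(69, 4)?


mul(69, 4) = 69 + mul(69, 3)
mul(69, 3) = 69 + mul(69, 2)
mul(69, 2) = 69 + mul(69, 1)
mul(69, 1) = 69 + mul(69, 0)
mul(69, 0) = 0  (base case)
Total: 69 + 69 + 69 + 69 + 0 = 276

276


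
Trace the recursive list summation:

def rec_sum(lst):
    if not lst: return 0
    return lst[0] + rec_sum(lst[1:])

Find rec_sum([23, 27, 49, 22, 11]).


rec_sum([23, 27, 49, 22, 11]) = 23 + rec_sum([27, 49, 22, 11])
rec_sum([27, 49, 22, 11]) = 27 + rec_sum([49, 22, 11])
rec_sum([49, 22, 11]) = 49 + rec_sum([22, 11])
rec_sum([22, 11]) = 22 + rec_sum([11])
rec_sum([11]) = 11 + rec_sum([])
rec_sum([]) = 0  (base case)
Total: 23 + 27 + 49 + 22 + 11 + 0 = 132

132


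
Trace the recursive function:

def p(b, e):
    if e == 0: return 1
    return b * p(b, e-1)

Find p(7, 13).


p(7, 13)
= 7 * p(7, 12)
= 7 * 7 * p(7, 11)
= 7 * 7 * 7 * p(7, 10)
= 7 * 7 * 7 * 7 * p(7, 9)
= 7 * 7 * 7 * 7 * 7 * p(7, 8)
= 7 * 7 * 7 * 7 * 7 * 7 * p(7, 7)
= 7 * 7 * 7 * 7 * 7 * 7 * 7 * p(7, 6)
= 7 * 7 * 7 * 7 * 7 * 7 * 7 * 7 * p(7, 5)
= 7 * 7 * 7 * 7 * 7 * 7 * 7 * 7 * 7 * p(7, 4)
= 7 * 7 * 7 * 7 * 7 * 7 * 7 * 7 * 7 * 7 * p(7, 3)
= 7 * 7 * 7 * 7 * 7 * 7 * 7 * 7 * 7 * 7 * 7 * p(7, 2)
= 7 * 7 * 7 * 7 * 7 * 7 * 7 * 7 * 7 * 7 * 7 * 7 * p(7, 1)
= 7 * 7 * 7 * 7 * 7 * 7 * 7 * 7 * 7 * 7 * 7 * 7 * 7 * p(7, 0)
= 7 * 7 * 7 * 7 * 7 * 7 * 7 * 7 * 7 * 7 * 7 * 7 * 7 * 1
= 96889010407

96889010407


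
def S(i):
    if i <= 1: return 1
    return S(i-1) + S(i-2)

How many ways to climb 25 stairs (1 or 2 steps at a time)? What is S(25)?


Building up from base cases:
S(0) = 1
S(1) = 1
S(2) = S(1) + S(0) = 1 + 1 = 2
S(3) = S(2) + S(1) = 2 + 1 = 3
S(4) = S(3) + S(2) = 3 + 2 = 5
S(5) = S(4) + S(3) = 5 + 3 = 8
S(6) = S(5) + S(4) = 8 + 5 = 13
S(7) = S(6) + S(5) = 13 + 8 = 21
S(8) = S(7) + S(6) = 21 + 13 = 34
S(9) = S(8) + S(7) = 34 + 21 = 55
S(10) = S(9) + S(8) = 55 + 34 = 89
S(11) = S(10) + S(9) = 89 + 55 = 144
S(12) = S(11) + S(10) = 144 + 89 = 233
S(13) = S(12) + S(11) = 233 + 144 = 377
S(14) = S(13) + S(12) = 377 + 233 = 610
S(15) = S(14) + S(13) = 610 + 377 = 987
S(16) = S(15) + S(14) = 987 + 610 = 1597
S(17) = S(16) + S(15) = 1597 + 987 = 2584
S(18) = S(17) + S(16) = 2584 + 1597 = 4181
S(19) = S(18) + S(17) = 4181 + 2584 = 6765
S(20) = S(19) + S(18) = 6765 + 4181 = 10946
S(21) = S(20) + S(19) = 10946 + 6765 = 17711
S(22) = S(21) + S(20) = 17711 + 10946 = 28657
S(23) = S(22) + S(21) = 28657 + 17711 = 46368
S(24) = S(23) + S(22) = 46368 + 28657 = 75025
S(25) = S(24) + S(23) = 75025 + 46368 = 121393

121393


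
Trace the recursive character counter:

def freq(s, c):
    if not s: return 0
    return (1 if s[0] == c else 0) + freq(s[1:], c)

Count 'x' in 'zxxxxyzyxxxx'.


s[0]='z' != 'x' -> 0
s[0]='x' == 'x' -> 1
s[0]='x' == 'x' -> 1
s[0]='x' == 'x' -> 1
s[0]='x' == 'x' -> 1
s[0]='y' != 'x' -> 0
s[0]='z' != 'x' -> 0
s[0]='y' != 'x' -> 0
s[0]='x' == 'x' -> 1
s[0]='x' == 'x' -> 1
s[0]='x' == 'x' -> 1
s[0]='x' == 'x' -> 1
Sum: 0 + 1 + 1 + 1 + 1 + 0 + 0 + 0 + 1 + 1 + 1 + 1 = 8

8


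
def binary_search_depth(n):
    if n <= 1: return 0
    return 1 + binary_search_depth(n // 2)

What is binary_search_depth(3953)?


3953 / 2 = 1976
1976 / 2 = 988
988 / 2 = 494
494 / 2 = 247
247 / 2 = 123
123 / 2 = 61
61 / 2 = 30
30 / 2 = 15
15 / 2 = 7
7 / 2 = 3
3 / 2 = 1
Reached 1 after 11 halvings

11


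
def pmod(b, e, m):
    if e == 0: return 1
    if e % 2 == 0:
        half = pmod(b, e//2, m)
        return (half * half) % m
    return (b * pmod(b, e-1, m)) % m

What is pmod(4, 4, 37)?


pmod(4, 4, 37): e is even, compute pmod(4, 2, 37)
  pmod(4, 2, 37): e is even, compute pmod(4, 1, 37)
    pmod(4, 1, 37): e is odd, compute pmod(4, 0, 37)
      pmod(4, 0, 37) = 1
    (4 * 1) % 37 = 4
  half=4, (4*4) % 37 = 16
half=16, (16*16) % 37 = 34

34


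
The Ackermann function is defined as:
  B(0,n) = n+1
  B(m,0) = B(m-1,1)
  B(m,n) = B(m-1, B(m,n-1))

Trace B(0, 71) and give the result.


B(0, 71) = 72
Result: B(0, 71) = 72

72


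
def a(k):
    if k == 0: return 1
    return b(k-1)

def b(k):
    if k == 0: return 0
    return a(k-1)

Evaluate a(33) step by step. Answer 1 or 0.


a(33) = b(32)
b(32) = a(31)
a(31) = b(30)
b(30) = a(29)
a(29) = b(28)
b(28) = a(27)
a(27) = b(26)
b(26) = a(25)
a(25) = b(24)
b(24) = a(23)
a(23) = b(22)
b(22) = a(21)
a(21) = b(20)
b(20) = a(19)
a(19) = b(18)
b(18) = a(17)
a(17) = b(16)
b(16) = a(15)
a(15) = b(14)
b(14) = a(13)
a(13) = b(12)
b(12) = a(11)
a(11) = b(10)
b(10) = a(9)
a(9) = b(8)
b(8) = a(7)
a(7) = b(6)
b(6) = a(5)
a(5) = b(4)
b(4) = a(3)
a(3) = b(2)
b(2) = a(1)
a(1) = b(0)
b(0) = 0  (base case)
Result: 0

0


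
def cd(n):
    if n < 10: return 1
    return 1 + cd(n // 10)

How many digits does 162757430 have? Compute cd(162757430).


cd(162757430) = 1 + cd(16275743)
cd(16275743) = 1 + cd(1627574)
cd(1627574) = 1 + cd(162757)
cd(162757) = 1 + cd(16275)
cd(16275) = 1 + cd(1627)
cd(1627) = 1 + cd(162)
cd(162) = 1 + cd(16)
cd(16) = 1 + cd(1)
cd(1) = 1  (base case: 1 < 10)
Unwinding: 1 + 1 + 1 + 1 + 1 + 1 + 1 + 1 + 1 = 9

9


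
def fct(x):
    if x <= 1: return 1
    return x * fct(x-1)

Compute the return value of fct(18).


fct(18)
= 18 * fct(17)
= 18 * 17 * fct(16)
= 18 * 17 * 16 * fct(15)
= 18 * 17 * 16 * 15 * fct(14)
= 18 * 17 * 16 * 15 * 14 * fct(13)
= 18 * 17 * 16 * 15 * 14 * 13 * fct(12)
= 18 * 17 * 16 * 15 * 14 * 13 * 12 * fct(11)
= 18 * 17 * 16 * 15 * 14 * 13 * 12 * 11 * fct(10)
= 18 * 17 * 16 * 15 * 14 * 13 * 12 * 11 * 10 * fct(9)
= 18 * 17 * 16 * 15 * 14 * 13 * 12 * 11 * 10 * 9 * fct(8)
= 18 * 17 * 16 * 15 * 14 * 13 * 12 * 11 * 10 * 9 * 8 * fct(7)
= 18 * 17 * 16 * 15 * 14 * 13 * 12 * 11 * 10 * 9 * 8 * 7 * fct(6)
= 18 * 17 * 16 * 15 * 14 * 13 * 12 * 11 * 10 * 9 * 8 * 7 * 6 * fct(5)
= 18 * 17 * 16 * 15 * 14 * 13 * 12 * 11 * 10 * 9 * 8 * 7 * 6 * 5 * fct(4)
= 18 * 17 * 16 * 15 * 14 * 13 * 12 * 11 * 10 * 9 * 8 * 7 * 6 * 5 * 4 * fct(3)
= 18 * 17 * 16 * 15 * 14 * 13 * 12 * 11 * 10 * 9 * 8 * 7 * 6 * 5 * 4 * 3 * fct(2)
= 18 * 17 * 16 * 15 * 14 * 13 * 12 * 11 * 10 * 9 * 8 * 7 * 6 * 5 * 4 * 3 * 2 * fct(1)
= 18 * 17 * 16 * 15 * 14 * 13 * 12 * 11 * 10 * 9 * 8 * 7 * 6 * 5 * 4 * 3 * 2 * 1
= 6402373705728000

6402373705728000


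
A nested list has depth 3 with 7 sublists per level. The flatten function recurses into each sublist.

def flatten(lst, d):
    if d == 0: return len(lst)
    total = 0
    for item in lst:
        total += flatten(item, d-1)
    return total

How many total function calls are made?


At depth 0 (root): 1 call
At depth 1: each of 1 parents calls flatten on 7 children = 7 calls
At depth 2: each of 7 parents calls flatten on 7 children = 49 calls
At depth 3: each of 49 parents calls flatten on 7 children = 343 calls
Total: 1 + 7 + 49 + 343 = 400

400


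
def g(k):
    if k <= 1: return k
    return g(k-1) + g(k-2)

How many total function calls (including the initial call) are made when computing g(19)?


Let C(n) = total calls for g(n)
C(0) = 1, C(1) = 1
C(2) = 1 + C(1) + C(0) = 1 + 1 + 1 = 3
C(3) = 1 + C(2) + C(1) = 1 + 3 + 1 = 5
C(4) = 1 + C(3) + C(2) = 1 + 5 + 3 = 9
C(5) = 1 + C(4) + C(3) = 1 + 9 + 5 = 15
C(6) = 1 + C(5) + C(4) = 1 + 15 + 9 = 25
C(7) = 1 + C(6) + C(5) = 1 + 25 + 15 = 41
C(8) = 1 + C(7) + C(6) = 1 + 41 + 25 = 67
C(9) = 1 + C(8) + C(7) = 1 + 67 + 41 = 109
C(10) = 1 + C(9) + C(8) = 1 + 109 + 67 = 177
C(11) = 1 + C(10) + C(9) = 1 + 177 + 109 = 287
C(12) = 1 + C(11) + C(10) = 1 + 287 + 177 = 465
C(13) = 1 + C(12) + C(11) = 1 + 465 + 287 = 753
C(14) = 1 + C(13) + C(12) = 1 + 753 + 465 = 1219
C(15) = 1 + C(14) + C(13) = 1 + 1219 + 753 = 1973
C(16) = 1 + C(15) + C(14) = 1 + 1973 + 1219 = 3193
C(17) = 1 + C(16) + C(15) = 1 + 3193 + 1973 = 5167
C(18) = 1 + C(17) + C(16) = 1 + 5167 + 3193 = 8361
C(19) = 1 + C(18) + C(17) = 1 + 8361 + 5167 = 13529

13529


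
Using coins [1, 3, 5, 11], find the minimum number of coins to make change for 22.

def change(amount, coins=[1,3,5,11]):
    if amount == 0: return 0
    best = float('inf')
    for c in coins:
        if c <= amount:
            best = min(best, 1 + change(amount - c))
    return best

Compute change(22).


Building up with DP:
change(0) = 0
change(1) = min(1+change(0)=1+0=1) = 1
change(2) = min(1+change(1)=1+1=2) = 2
change(3) = min(1+change(2)=1+2=3, 1+change(0)=1+0=1) = 1
change(4) = min(1+change(3)=1+1=2, 1+change(1)=1+1=2) = 2
change(5) = min(1+change(4)=1+2=3, 1+change(2)=1+2=3, 1+change(0)=1+0=1) = 1
change(6) = min(1+change(5)=1+1=2, 1+change(3)=1+1=2, 1+change(1)=1+1=2) = 2
change(7) = min(1+change(6)=1+2=3, 1+change(4)=1+2=3, 1+change(2)=1+2=3) = 3
change(8) = min(1+change(7)=1+3=4, 1+change(5)=1+1=2, 1+change(3)=1+1=2) = 2
change(9) = min(1+change(8)=1+2=3, 1+change(6)=1+2=3, 1+change(4)=1+2=3) = 3
change(10) = min(1+change(9)=1+3=4, 1+change(7)=1+3=4, 1+change(5)=1+1=2) = 2
change(11) = min(1+change(10)=1+2=3, 1+change(8)=1+2=3, 1+change(6)=1+2=3, 1+change(0)=1+0=1) = 1
change(12) = min(1+change(11)=1+1=2, 1+change(9)=1+3=4, 1+change(7)=1+3=4, 1+change(1)=1+1=2) = 2
change(13) = min(1+change(12)=1+2=3, 1+change(10)=1+2=3, 1+change(8)=1+2=3, 1+change(2)=1+2=3) = 3
change(14) = min(1+change(13)=1+3=4, 1+change(11)=1+1=2, 1+change(9)=1+3=4, 1+change(3)=1+1=2) = 2
change(15) = min(1+change(14)=1+2=3, 1+change(12)=1+2=3, 1+change(10)=1+2=3, 1+change(4)=1+2=3) = 3
change(16) = min(1+change(15)=1+3=4, 1+change(13)=1+3=4, 1+change(11)=1+1=2, 1+change(5)=1+1=2) = 2
change(17) = min(1+change(16)=1+2=3, 1+change(14)=1+2=3, 1+change(12)=1+2=3, 1+change(6)=1+2=3) = 3
change(18) = min(1+change(17)=1+3=4, 1+change(15)=1+3=4, 1+change(13)=1+3=4, 1+change(7)=1+3=4) = 4
change(19) = min(1+change(18)=1+4=5, 1+change(16)=1+2=3, 1+change(14)=1+2=3, 1+change(8)=1+2=3) = 3
change(20) = min(1+change(19)=1+3=4, 1+change(17)=1+3=4, 1+change(15)=1+3=4, 1+change(9)=1+3=4) = 4
change(21) = min(1+change(20)=1+4=5, 1+change(18)=1+4=5, 1+change(16)=1+2=3, 1+change(10)=1+2=3) = 3
change(22) = min(1+change(21)=1+3=4, 1+change(19)=1+3=4, 1+change(17)=1+3=4, 1+change(11)=1+1=2) = 2

2


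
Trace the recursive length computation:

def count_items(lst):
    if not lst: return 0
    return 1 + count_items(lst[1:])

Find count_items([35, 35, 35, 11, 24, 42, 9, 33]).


count_items([35, 35, 35, 11, 24, 42, 9, 33]) = 1 + count_items([35, 35, 11, 24, 42, 9, 33])
count_items([35, 35, 11, 24, 42, 9, 33]) = 1 + count_items([35, 11, 24, 42, 9, 33])
count_items([35, 11, 24, 42, 9, 33]) = 1 + count_items([11, 24, 42, 9, 33])
count_items([11, 24, 42, 9, 33]) = 1 + count_items([24, 42, 9, 33])
count_items([24, 42, 9, 33]) = 1 + count_items([42, 9, 33])
count_items([42, 9, 33]) = 1 + count_items([9, 33])
count_items([9, 33]) = 1 + count_items([33])
count_items([33]) = 1 + count_items([])
count_items([]) = 0  (base case)
Unwinding: 1 + 1 + 1 + 1 + 1 + 1 + 1 + 1 + 0 = 8

8


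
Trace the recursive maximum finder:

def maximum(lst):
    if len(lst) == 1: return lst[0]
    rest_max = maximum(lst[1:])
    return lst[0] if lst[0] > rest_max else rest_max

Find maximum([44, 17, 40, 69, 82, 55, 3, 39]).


maximum([44, 17, 40, 69, 82, 55, 3, 39]): compare 44 with maximum([17, 40, 69, 82, 55, 3, 39])
maximum([17, 40, 69, 82, 55, 3, 39]): compare 17 with maximum([40, 69, 82, 55, 3, 39])
maximum([40, 69, 82, 55, 3, 39]): compare 40 with maximum([69, 82, 55, 3, 39])
maximum([69, 82, 55, 3, 39]): compare 69 with maximum([82, 55, 3, 39])
maximum([82, 55, 3, 39]): compare 82 with maximum([55, 3, 39])
maximum([55, 3, 39]): compare 55 with maximum([3, 39])
maximum([3, 39]): compare 3 with maximum([39])
maximum([39]) = 39  (base case)
Compare 3 with 39 -> 39
Compare 55 with 39 -> 55
Compare 82 with 55 -> 82
Compare 69 with 82 -> 82
Compare 40 with 82 -> 82
Compare 17 with 82 -> 82
Compare 44 with 82 -> 82

82


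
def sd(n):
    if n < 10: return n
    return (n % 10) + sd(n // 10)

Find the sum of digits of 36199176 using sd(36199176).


sd(36199176) = 6 + sd(3619917)
sd(3619917) = 7 + sd(361991)
sd(361991) = 1 + sd(36199)
sd(36199) = 9 + sd(3619)
sd(3619) = 9 + sd(361)
sd(361) = 1 + sd(36)
sd(36) = 6 + sd(3)
sd(3) = 3  (base case)
Total: 6 + 7 + 1 + 9 + 9 + 1 + 6 + 3 = 42

42


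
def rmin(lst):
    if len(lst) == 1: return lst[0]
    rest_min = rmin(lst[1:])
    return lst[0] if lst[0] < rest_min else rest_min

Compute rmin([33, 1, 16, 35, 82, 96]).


rmin([33, 1, 16, 35, 82, 96]): compare 33 with rmin([1, 16, 35, 82, 96])
rmin([1, 16, 35, 82, 96]): compare 1 with rmin([16, 35, 82, 96])
rmin([16, 35, 82, 96]): compare 16 with rmin([35, 82, 96])
rmin([35, 82, 96]): compare 35 with rmin([82, 96])
rmin([82, 96]): compare 82 with rmin([96])
rmin([96]) = 96  (base case)
Compare 82 with 96 -> 82
Compare 35 with 82 -> 35
Compare 16 with 35 -> 16
Compare 1 with 16 -> 1
Compare 33 with 1 -> 1

1


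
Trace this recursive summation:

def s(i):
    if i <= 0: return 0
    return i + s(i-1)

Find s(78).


s(78)
= 78 + 77 + 76 + 75 + 74 + 73 + 72 + 71 + 70 + 69 + 68 + 67 + 66 + 65 + 64 + 63 + 62 + 61 + 60 + 59 + 58 + 57 + 56 + 55 + 54 + 53 + 52 + 51 + 50 + 49 + 48 + 47 + 46 + 45 + 44 + 43 + 42 + 41 + 40 + 39 + 38 + 37 + 36 + 35 + 34 + 33 + 32 + 31 + 30 + 29 + 28 + 27 + 26 + 25 + 24 + 23 + 22 + 21 + 20 + 19 + 18 + 17 + 16 + 15 + 14 + 13 + 12 + 11 + 10 + 9 + 8 + 7 + 6 + 5 + 4 + 3 + 2 + 1 + s(0)
= 78 + 77 + 76 + 75 + 74 + 73 + 72 + 71 + 70 + 69 + 68 + 67 + 66 + 65 + 64 + 63 + 62 + 61 + 60 + 59 + 58 + 57 + 56 + 55 + 54 + 53 + 52 + 51 + 50 + 49 + 48 + 47 + 46 + 45 + 44 + 43 + 42 + 41 + 40 + 39 + 38 + 37 + 36 + 35 + 34 + 33 + 32 + 31 + 30 + 29 + 28 + 27 + 26 + 25 + 24 + 23 + 22 + 21 + 20 + 19 + 18 + 17 + 16 + 15 + 14 + 13 + 12 + 11 + 10 + 9 + 8 + 7 + 6 + 5 + 4 + 3 + 2 + 1 + 0
= 3081

3081


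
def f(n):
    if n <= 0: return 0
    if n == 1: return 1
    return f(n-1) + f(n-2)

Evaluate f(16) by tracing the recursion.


Computing f(16) bottom-up:
f(0) = 0
f(1) = 1
f(2) = f(1) + f(0) = 1 + 0 = 1
f(3) = f(2) + f(1) = 1 + 1 = 2
f(4) = f(3) + f(2) = 2 + 1 = 3
f(5) = f(4) + f(3) = 3 + 2 = 5
f(6) = f(5) + f(4) = 5 + 3 = 8
f(7) = f(6) + f(5) = 8 + 5 = 13
f(8) = f(7) + f(6) = 13 + 8 = 21
f(9) = f(8) + f(7) = 21 + 13 = 34
f(10) = f(9) + f(8) = 34 + 21 = 55
f(11) = f(10) + f(9) = 55 + 34 = 89
f(12) = f(11) + f(10) = 89 + 55 = 144
f(13) = f(12) + f(11) = 144 + 89 = 233
f(14) = f(13) + f(12) = 233 + 144 = 377
f(15) = f(14) + f(13) = 377 + 233 = 610
f(16) = f(15) + f(14) = 610 + 377 = 987

987


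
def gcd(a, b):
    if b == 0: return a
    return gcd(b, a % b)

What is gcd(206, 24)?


gcd(206, 24) = gcd(24, 14)
gcd(24, 14) = gcd(14, 10)
gcd(14, 10) = gcd(10, 4)
gcd(10, 4) = gcd(4, 2)
gcd(4, 2) = gcd(2, 0)
gcd(2, 0) = 2  (base case)

2


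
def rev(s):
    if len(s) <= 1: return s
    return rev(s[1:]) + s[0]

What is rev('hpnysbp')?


rev('hpnysbp') = rev('pnysbp') + 'h'
rev('pnysbp') = rev('nysbp') + 'p'
rev('nysbp') = rev('ysbp') + 'n'
rev('ysbp') = rev('sbp') + 'y'
rev('sbp') = rev('bp') + 's'
rev('bp') = rev('p') + 'b'
rev('p') = 'p'  (base case)
Concatenating: 'p' + 'b' + 's' + 'y' + 'n' + 'p' + 'h' = 'pbsynph'

pbsynph


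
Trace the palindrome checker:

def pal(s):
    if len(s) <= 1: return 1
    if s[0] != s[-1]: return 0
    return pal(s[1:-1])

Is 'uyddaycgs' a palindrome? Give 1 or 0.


pal('uyddaycgs'): s[0]='u' != s[-1]='s' -> return 0
Result: 0 (not a palindrome)

0


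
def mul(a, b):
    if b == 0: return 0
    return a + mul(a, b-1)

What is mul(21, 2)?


mul(21, 2) = 21 + mul(21, 1)
mul(21, 1) = 21 + mul(21, 0)
mul(21, 0) = 0  (base case)
Total: 21 + 21 + 0 = 42

42


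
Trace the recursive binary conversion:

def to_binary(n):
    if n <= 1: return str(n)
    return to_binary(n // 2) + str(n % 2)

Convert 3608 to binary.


to_binary(3608) = to_binary(1804) + '0'
to_binary(1804) = to_binary(902) + '0'
to_binary(902) = to_binary(451) + '0'
to_binary(451) = to_binary(225) + '1'
to_binary(225) = to_binary(112) + '1'
to_binary(112) = to_binary(56) + '0'
to_binary(56) = to_binary(28) + '0'
to_binary(28) = to_binary(14) + '0'
to_binary(14) = to_binary(7) + '0'
to_binary(7) = to_binary(3) + '1'
to_binary(3) = to_binary(1) + '1'
to_binary(1) = '1'  (base case)
Concatenating: '1' + '1' + '1' + '0' + '0' + '0' + '0' + '1' + '1' + '0' + '0' + '0' = '111000011000'

111000011000


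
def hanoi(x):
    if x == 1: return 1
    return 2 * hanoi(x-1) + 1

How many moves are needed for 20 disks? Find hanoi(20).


hanoi(20) = 2 * hanoi(19) + 1
hanoi(19) = 2 * hanoi(18) + 1
hanoi(18) = 2 * hanoi(17) + 1
hanoi(17) = 2 * hanoi(16) + 1
hanoi(16) = 2 * hanoi(15) + 1
hanoi(15) = 2 * hanoi(14) + 1
hanoi(14) = 2 * hanoi(13) + 1
hanoi(13) = 2 * hanoi(12) + 1
hanoi(12) = 2 * hanoi(11) + 1
hanoi(11) = 2 * hanoi(10) + 1
hanoi(10) = 2 * hanoi(9) + 1
hanoi(9) = 2 * hanoi(8) + 1
hanoi(8) = 2 * hanoi(7) + 1
hanoi(7) = 2 * hanoi(6) + 1
hanoi(6) = 2 * hanoi(5) + 1
hanoi(5) = 2 * hanoi(4) + 1
hanoi(4) = 2 * hanoi(3) + 1
hanoi(3) = 2 * hanoi(2) + 1
hanoi(2) = 2 * hanoi(1) + 1
hanoi(1) = 1  (base case)
hanoi(2) = 2 * 1 + 1 = 3
hanoi(3) = 2 * 3 + 1 = 7
hanoi(4) = 2 * 7 + 1 = 15
hanoi(5) = 2 * 15 + 1 = 31
hanoi(6) = 2 * 31 + 1 = 63
hanoi(7) = 2 * 63 + 1 = 127
hanoi(8) = 2 * 127 + 1 = 255
hanoi(9) = 2 * 255 + 1 = 511
hanoi(10) = 2 * 511 + 1 = 1023
hanoi(11) = 2 * 1023 + 1 = 2047
hanoi(12) = 2 * 2047 + 1 = 4095
hanoi(13) = 2 * 4095 + 1 = 8191
hanoi(14) = 2 * 8191 + 1 = 16383
hanoi(15) = 2 * 16383 + 1 = 32767
hanoi(16) = 2 * 32767 + 1 = 65535
hanoi(17) = 2 * 65535 + 1 = 131071
hanoi(18) = 2 * 131071 + 1 = 262143
hanoi(19) = 2 * 262143 + 1 = 524287
hanoi(20) = 2 * 524287 + 1 = 1048575

1048575
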